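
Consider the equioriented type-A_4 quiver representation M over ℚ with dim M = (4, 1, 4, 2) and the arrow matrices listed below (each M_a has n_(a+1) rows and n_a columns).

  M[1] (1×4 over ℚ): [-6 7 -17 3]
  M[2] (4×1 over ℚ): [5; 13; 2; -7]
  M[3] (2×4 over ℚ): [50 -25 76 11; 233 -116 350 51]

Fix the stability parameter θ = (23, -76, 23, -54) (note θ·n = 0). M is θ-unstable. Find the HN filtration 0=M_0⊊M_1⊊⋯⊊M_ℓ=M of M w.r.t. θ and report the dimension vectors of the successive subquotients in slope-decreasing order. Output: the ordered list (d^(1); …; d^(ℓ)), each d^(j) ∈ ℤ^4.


Interval decomposition of M: I[1,1]^3, I[1,3], I[3,3], I[3,4]^2.
HN type (ℓ=3): μ^(1)=23; μ^(2)=-31/2; μ^(3)=-53/2

((3, 0, 2, 0); (0, 0, 2, 2); (1, 1, 0, 0))


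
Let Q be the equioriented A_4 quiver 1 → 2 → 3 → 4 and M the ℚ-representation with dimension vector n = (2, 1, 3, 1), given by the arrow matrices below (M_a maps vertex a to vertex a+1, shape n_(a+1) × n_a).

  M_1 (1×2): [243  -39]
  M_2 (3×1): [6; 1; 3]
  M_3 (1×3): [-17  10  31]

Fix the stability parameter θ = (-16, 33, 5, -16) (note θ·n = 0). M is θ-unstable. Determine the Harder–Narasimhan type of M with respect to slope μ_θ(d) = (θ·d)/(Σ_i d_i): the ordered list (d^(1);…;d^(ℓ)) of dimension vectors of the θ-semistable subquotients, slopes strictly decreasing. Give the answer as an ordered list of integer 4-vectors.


Interval decomposition of M: I[1,1], I[1,4], I[3,3]^2.
HN type (ℓ=3): μ^(1)=22/3; μ^(2)=5; μ^(3)=-16

((0, 1, 1, 1); (0, 0, 2, 0); (2, 0, 0, 0))


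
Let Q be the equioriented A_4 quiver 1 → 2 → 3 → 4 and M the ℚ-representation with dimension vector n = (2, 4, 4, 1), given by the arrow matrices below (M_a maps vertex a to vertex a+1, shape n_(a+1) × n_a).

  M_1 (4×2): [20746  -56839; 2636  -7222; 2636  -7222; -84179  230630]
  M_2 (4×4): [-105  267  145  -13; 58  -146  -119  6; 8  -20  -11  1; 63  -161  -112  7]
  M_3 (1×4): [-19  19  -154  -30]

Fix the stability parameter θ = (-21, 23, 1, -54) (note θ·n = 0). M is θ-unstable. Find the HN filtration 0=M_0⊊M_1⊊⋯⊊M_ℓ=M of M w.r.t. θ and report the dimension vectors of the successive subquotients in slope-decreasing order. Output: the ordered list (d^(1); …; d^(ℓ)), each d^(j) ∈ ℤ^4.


Interval decomposition of M: I[1,3], I[1,4], I[2,2], I[2,3], I[3,3].
HN type (ℓ=5): μ^(1)=23; μ^(2)=12; μ^(3)=1; μ^(4)=-10; μ^(5)=-21

((0, 1, 0, 0); (0, 2, 2, 0); (0, 0, 1, 0); (0, 1, 1, 1); (2, 0, 0, 0))


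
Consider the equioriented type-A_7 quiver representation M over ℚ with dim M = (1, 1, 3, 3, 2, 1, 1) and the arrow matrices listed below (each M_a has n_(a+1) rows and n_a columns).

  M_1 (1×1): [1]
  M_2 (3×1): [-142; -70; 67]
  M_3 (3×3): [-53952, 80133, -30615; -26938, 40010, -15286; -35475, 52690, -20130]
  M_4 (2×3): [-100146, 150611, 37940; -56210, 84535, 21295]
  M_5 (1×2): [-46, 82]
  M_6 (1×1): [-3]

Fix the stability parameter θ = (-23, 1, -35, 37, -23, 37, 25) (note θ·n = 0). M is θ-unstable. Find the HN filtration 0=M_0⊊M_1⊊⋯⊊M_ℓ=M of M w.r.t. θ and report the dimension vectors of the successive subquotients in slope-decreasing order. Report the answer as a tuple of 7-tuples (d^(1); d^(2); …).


Via rank(M_{q-1}∘⋯∘M_p): M ≅ I[1,4], I[3,3], I[3,7], I[4,5].
μ_θ-semistable layers: μ^(1)=37; μ^(2)=31; μ^(3)=7; μ^(4)=-17; μ^(5)=-23; μ^(6)=-35

((0, 0, 0, 1, 0, 0, 0); (0, 0, 0, 0, 0, 1, 1); (0, 0, 0, 2, 2, 0, 0); (0, 1, 1, 0, 0, 0, 0); (1, 0, 0, 0, 0, 0, 0); (0, 0, 2, 0, 0, 0, 0))


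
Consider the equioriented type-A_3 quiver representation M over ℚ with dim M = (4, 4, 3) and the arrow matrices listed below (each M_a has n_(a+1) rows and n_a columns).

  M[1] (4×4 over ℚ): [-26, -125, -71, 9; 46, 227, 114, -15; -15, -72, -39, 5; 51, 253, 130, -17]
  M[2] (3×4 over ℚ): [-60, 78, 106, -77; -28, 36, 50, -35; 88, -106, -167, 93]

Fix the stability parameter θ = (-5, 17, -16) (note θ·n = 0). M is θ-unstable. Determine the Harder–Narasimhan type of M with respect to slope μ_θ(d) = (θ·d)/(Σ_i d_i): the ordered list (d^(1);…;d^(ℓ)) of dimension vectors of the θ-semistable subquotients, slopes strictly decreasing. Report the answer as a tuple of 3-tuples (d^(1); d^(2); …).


Barcode: M ≅ I[1,2], I[1,3]^3. HN layers by μ_θ (3 steps, strictly decreasing):
  μ^(1)=17; μ^(2)=1/2; μ^(3)=-5

((0, 1, 0); (0, 3, 3); (4, 0, 0))


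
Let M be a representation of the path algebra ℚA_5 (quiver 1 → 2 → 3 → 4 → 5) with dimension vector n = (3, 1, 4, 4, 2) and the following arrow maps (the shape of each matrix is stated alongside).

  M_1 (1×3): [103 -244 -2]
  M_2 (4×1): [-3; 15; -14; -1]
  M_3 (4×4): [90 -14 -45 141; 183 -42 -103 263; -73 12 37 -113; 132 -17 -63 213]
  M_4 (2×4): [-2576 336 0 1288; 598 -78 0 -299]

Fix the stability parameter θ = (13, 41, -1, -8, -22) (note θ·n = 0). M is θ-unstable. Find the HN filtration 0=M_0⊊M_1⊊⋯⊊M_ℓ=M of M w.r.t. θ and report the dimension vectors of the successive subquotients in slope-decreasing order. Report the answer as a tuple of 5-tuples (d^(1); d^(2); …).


Via rank(M_{q-1}∘⋯∘M_p): M ≅ I[1,1]^2, I[1,4], I[3,3], I[3,4], I[3,5], I[4,4], I[5,5].
μ_θ-semistable layers: μ^(1)=13; μ^(2)=45/4; μ^(3)=-1; μ^(4)=-9/2; μ^(5)=-8; μ^(6)=-31/3; μ^(7)=-22

((2, 0, 0, 0, 0); (1, 1, 1, 1, 0); (0, 0, 1, 0, 0); (0, 0, 1, 1, 0); (0, 0, 0, 1, 0); (0, 0, 1, 1, 1); (0, 0, 0, 0, 1))


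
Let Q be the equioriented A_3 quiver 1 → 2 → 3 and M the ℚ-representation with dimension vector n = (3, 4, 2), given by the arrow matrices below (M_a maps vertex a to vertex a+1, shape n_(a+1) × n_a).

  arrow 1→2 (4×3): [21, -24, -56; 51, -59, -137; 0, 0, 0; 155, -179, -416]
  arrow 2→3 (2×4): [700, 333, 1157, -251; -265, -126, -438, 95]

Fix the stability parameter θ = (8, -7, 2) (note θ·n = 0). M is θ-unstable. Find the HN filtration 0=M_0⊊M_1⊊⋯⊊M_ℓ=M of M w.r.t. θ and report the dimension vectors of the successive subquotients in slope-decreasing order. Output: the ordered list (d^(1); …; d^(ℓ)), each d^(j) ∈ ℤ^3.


Barcode: M ≅ I[1,2], I[1,3]^2, I[2,2]. HN layers by μ_θ (3 steps, strictly decreasing):
  μ^(1)=2; μ^(2)=1/2; μ^(3)=-7

((0, 0, 2); (3, 3, 0); (0, 1, 0))


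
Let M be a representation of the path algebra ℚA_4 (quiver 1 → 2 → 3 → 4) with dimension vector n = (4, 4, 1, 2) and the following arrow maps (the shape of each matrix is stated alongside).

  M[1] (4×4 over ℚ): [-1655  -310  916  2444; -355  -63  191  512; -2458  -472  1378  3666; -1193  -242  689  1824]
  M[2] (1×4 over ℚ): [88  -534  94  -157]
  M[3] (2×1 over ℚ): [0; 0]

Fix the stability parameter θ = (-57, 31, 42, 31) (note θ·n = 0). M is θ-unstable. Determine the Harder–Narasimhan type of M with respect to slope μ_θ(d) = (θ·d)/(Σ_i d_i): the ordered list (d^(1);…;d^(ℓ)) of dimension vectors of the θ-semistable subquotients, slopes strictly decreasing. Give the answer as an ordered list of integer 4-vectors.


Via rank(M_{q-1}∘⋯∘M_p): M ≅ I[1,2]^3, I[1,3], I[4,4]^2.
μ_θ-semistable layers: μ^(1)=42; μ^(2)=31; μ^(3)=-57

((0, 0, 1, 0); (0, 4, 0, 2); (4, 0, 0, 0))


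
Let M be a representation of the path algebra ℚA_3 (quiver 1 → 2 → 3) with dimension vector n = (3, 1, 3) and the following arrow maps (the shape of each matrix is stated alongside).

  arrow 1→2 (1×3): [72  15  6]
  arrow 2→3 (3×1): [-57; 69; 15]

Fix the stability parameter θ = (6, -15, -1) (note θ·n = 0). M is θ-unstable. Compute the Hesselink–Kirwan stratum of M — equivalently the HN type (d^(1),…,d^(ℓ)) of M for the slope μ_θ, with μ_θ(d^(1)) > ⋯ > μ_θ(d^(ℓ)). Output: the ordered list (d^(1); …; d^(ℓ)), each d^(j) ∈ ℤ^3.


Barcode: M ≅ I[1,1]^2, I[1,3], I[3,3]^2. HN layers by μ_θ (3 steps, strictly decreasing):
  μ^(1)=6; μ^(2)=-1; μ^(3)=-9/2

((2, 0, 0); (0, 0, 3); (1, 1, 0))


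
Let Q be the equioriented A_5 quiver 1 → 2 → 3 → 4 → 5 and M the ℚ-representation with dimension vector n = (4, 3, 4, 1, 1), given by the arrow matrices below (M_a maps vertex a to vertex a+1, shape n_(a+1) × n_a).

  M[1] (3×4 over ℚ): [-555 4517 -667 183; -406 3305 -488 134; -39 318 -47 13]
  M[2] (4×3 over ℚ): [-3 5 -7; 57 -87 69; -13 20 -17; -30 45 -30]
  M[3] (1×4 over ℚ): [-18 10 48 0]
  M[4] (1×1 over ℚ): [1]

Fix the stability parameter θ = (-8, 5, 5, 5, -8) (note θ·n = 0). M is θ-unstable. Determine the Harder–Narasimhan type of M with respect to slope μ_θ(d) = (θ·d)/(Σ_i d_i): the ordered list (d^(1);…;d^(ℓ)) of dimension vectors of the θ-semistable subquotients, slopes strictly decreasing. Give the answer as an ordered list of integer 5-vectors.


Barcode: M ≅ I[1,1], I[1,2], I[1,3]^2, I[3,3], I[3,5]. HN layers by μ_θ (3 steps, strictly decreasing):
  μ^(1)=5; μ^(2)=2/3; μ^(3)=-8

((0, 3, 3, 0, 0); (0, 0, 1, 1, 1); (4, 0, 0, 0, 0))


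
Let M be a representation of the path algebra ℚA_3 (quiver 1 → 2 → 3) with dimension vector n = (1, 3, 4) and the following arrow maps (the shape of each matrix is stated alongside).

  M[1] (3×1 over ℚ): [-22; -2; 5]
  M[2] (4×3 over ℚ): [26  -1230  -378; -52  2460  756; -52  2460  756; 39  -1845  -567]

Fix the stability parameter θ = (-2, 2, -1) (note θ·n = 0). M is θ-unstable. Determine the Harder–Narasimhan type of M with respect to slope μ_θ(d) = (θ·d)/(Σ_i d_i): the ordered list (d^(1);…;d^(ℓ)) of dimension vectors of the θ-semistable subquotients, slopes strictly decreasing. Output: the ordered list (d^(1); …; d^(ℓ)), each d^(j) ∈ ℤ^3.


Barcode: M ≅ I[1,3], I[2,2]^2, I[3,3]^3. HN layers by μ_θ (4 steps, strictly decreasing):
  μ^(1)=2; μ^(2)=1/2; μ^(3)=-1; μ^(4)=-2

((0, 2, 0); (0, 1, 1); (0, 0, 3); (1, 0, 0))


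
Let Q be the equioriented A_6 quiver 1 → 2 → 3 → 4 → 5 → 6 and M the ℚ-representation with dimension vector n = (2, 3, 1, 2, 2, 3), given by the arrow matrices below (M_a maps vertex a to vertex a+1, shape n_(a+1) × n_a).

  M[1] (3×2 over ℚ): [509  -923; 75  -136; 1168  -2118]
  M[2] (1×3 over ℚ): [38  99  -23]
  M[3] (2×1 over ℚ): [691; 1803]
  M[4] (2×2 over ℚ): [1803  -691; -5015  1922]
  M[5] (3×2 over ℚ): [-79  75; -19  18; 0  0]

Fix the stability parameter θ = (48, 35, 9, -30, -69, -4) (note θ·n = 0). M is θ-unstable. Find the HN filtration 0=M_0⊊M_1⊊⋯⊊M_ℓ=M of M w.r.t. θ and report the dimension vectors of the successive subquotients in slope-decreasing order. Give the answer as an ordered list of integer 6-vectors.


Barcode: M ≅ I[1,2], I[1,6], I[2,2], I[4,6], I[6,6]. HN layers by μ_θ (5 steps, strictly decreasing):
  μ^(1)=83/2; μ^(2)=35; μ^(3)=-11/6; μ^(4)=-4; μ^(5)=-99/2

((1, 1, 0, 0, 0, 0); (0, 1, 0, 0, 0, 0); (1, 1, 1, 1, 1, 1); (0, 0, 0, 0, 0, 2); (0, 0, 0, 1, 1, 0))


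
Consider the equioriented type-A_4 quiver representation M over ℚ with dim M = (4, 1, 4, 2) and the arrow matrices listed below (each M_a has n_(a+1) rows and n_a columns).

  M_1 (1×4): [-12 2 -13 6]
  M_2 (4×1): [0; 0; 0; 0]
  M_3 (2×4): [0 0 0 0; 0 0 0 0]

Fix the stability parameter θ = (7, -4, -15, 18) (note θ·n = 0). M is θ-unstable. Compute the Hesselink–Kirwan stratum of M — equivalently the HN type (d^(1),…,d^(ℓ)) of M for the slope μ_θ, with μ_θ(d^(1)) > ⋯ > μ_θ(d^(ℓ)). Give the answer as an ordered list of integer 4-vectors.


Barcode: M ≅ I[1,1]^3, I[1,2], I[3,3]^4, I[4,4]^2. HN layers by μ_θ (4 steps, strictly decreasing):
  μ^(1)=18; μ^(2)=7; μ^(3)=3/2; μ^(4)=-15

((0, 0, 0, 2); (3, 0, 0, 0); (1, 1, 0, 0); (0, 0, 4, 0))


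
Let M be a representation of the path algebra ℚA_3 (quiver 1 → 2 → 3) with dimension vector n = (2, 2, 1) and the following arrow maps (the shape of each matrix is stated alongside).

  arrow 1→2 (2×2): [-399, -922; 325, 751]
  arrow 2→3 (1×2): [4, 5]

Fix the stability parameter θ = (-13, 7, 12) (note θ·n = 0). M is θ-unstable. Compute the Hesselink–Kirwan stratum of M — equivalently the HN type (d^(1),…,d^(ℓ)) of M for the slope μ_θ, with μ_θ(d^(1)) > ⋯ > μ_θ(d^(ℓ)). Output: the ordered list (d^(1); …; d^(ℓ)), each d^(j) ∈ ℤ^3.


Via rank(M_{q-1}∘⋯∘M_p): M ≅ I[1,2], I[1,3].
μ_θ-semistable layers: μ^(1)=12; μ^(2)=7; μ^(3)=-13

((0, 0, 1); (0, 2, 0); (2, 0, 0))


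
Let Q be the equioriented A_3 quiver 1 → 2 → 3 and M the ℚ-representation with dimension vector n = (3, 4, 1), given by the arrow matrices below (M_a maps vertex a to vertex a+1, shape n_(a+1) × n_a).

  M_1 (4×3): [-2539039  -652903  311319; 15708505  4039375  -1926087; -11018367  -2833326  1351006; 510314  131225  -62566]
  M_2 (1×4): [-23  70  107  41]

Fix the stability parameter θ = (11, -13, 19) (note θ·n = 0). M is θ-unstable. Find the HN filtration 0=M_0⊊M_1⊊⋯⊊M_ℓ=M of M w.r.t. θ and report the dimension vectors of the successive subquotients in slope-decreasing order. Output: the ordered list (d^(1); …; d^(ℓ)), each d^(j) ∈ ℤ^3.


Via rank(M_{q-1}∘⋯∘M_p): M ≅ I[1,2]^2, I[1,3], I[2,2].
μ_θ-semistable layers: μ^(1)=19; μ^(2)=-1; μ^(3)=-13

((0, 0, 1); (3, 3, 0); (0, 1, 0))


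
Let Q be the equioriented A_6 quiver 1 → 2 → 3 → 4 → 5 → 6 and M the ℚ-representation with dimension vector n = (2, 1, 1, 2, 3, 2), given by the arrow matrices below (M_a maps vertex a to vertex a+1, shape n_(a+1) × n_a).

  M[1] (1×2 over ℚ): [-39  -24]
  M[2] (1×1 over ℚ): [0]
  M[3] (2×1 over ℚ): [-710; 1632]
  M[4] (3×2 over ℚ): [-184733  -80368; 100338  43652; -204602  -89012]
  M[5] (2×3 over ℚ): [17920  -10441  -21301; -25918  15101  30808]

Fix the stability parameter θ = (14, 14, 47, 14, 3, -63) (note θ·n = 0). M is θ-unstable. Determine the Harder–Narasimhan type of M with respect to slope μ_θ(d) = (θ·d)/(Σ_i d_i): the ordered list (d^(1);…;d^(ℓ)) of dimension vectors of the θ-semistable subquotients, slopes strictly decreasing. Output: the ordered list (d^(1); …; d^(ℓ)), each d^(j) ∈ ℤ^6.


Interval decomposition of M: I[1,1], I[1,2], I[3,5], I[4,6], I[5,6].
HN type (ℓ=4): μ^(1)=64/3; μ^(2)=14; μ^(3)=-46/3; μ^(4)=-30

((0, 0, 1, 1, 1, 0); (2, 1, 0, 0, 0, 0); (0, 0, 0, 1, 1, 1); (0, 0, 0, 0, 1, 1))


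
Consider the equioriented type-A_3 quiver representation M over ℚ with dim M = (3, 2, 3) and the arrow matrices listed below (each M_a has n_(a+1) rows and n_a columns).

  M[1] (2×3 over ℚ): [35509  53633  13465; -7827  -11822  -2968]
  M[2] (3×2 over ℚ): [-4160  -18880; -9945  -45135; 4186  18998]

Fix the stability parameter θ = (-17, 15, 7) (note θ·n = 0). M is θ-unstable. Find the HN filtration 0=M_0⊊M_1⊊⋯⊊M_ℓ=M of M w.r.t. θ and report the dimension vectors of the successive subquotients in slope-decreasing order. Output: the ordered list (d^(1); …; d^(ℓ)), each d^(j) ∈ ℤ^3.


Via rank(M_{q-1}∘⋯∘M_p): M ≅ I[1,1], I[1,2], I[1,3], I[3,3]^2.
μ_θ-semistable layers: μ^(1)=15; μ^(2)=11; μ^(3)=7; μ^(4)=-17

((0, 1, 0); (0, 1, 1); (0, 0, 2); (3, 0, 0))


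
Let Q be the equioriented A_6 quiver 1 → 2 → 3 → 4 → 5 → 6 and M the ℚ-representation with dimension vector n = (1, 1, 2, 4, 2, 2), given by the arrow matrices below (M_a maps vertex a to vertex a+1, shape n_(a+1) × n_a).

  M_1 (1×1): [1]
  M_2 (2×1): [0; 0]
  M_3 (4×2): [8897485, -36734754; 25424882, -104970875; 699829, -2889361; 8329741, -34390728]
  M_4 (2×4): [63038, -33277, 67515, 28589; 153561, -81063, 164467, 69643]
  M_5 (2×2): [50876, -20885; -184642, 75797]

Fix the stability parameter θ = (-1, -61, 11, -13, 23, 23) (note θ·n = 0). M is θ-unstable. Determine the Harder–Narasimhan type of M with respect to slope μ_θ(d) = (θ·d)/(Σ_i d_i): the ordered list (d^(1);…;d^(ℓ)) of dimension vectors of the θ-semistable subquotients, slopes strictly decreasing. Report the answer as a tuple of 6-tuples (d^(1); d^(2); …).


Via rank(M_{q-1}∘⋯∘M_p): M ≅ I[1,2], I[3,4], I[3,6], I[4,4], I[4,6].
μ_θ-semistable layers: μ^(1)=23; μ^(2)=-1; μ^(3)=-13; μ^(4)=-31

((0, 0, 0, 0, 2, 2); (0, 0, 2, 2, 0, 0); (0, 0, 0, 2, 0, 0); (1, 1, 0, 0, 0, 0))


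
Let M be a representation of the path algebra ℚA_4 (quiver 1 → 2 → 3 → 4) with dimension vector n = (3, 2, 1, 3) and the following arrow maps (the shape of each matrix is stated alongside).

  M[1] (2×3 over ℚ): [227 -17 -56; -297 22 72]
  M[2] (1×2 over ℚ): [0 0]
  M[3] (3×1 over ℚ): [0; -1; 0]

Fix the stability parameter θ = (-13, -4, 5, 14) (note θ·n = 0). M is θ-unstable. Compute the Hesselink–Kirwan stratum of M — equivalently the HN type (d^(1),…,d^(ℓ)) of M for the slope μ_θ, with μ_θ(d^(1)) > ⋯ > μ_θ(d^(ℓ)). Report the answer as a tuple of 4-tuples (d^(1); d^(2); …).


Via rank(M_{q-1}∘⋯∘M_p): M ≅ I[1,1], I[1,2]^2, I[3,4], I[4,4]^2.
μ_θ-semistable layers: μ^(1)=14; μ^(2)=5; μ^(3)=-4; μ^(4)=-13

((0, 0, 0, 3); (0, 0, 1, 0); (0, 2, 0, 0); (3, 0, 0, 0))


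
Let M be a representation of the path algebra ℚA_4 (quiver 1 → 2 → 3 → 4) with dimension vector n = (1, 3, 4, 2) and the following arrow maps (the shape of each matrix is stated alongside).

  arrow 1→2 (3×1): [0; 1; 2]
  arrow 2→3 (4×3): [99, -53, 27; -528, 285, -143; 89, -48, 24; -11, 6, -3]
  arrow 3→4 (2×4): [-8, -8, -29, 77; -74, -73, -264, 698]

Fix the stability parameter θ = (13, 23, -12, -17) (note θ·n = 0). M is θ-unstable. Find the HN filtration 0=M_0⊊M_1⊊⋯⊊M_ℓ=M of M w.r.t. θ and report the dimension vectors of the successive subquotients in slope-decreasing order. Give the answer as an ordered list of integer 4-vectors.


Via rank(M_{q-1}∘⋯∘M_p): M ≅ I[1,4], I[2,3], I[2,4], I[3,3].
μ_θ-semistable layers: μ^(1)=11/2; μ^(2)=7/4; μ^(3)=-2; μ^(4)=-12

((0, 1, 1, 0); (1, 1, 1, 1); (0, 1, 1, 1); (0, 0, 1, 0))


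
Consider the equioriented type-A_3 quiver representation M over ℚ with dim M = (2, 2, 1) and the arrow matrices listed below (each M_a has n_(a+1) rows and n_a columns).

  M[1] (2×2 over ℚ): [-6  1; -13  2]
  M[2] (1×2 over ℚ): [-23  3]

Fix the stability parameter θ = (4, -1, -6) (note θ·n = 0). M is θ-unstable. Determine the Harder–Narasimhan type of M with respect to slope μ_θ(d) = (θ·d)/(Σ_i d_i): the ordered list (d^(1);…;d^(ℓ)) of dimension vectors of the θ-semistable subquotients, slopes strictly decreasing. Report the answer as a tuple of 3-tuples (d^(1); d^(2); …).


Via rank(M_{q-1}∘⋯∘M_p): M ≅ I[1,2], I[1,3].
μ_θ-semistable layers: μ^(1)=3/2; μ^(2)=-1

((1, 1, 0); (1, 1, 1))


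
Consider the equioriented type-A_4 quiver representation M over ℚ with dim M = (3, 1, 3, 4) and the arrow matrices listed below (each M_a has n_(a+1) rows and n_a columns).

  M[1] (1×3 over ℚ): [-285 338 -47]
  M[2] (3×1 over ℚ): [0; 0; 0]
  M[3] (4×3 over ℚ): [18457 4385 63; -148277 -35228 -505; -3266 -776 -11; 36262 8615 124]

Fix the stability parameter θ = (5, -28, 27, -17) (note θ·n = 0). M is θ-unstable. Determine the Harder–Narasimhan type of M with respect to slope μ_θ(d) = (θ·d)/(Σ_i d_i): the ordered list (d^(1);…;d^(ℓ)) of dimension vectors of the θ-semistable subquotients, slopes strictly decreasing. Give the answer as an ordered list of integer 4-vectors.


Barcode: M ≅ I[1,1]^2, I[1,2], I[3,4]^3, I[4,4]. HN layers by μ_θ (3 steps, strictly decreasing):
  μ^(1)=5; μ^(2)=-23/2; μ^(3)=-17

((2, 0, 3, 3); (1, 1, 0, 0); (0, 0, 0, 1))


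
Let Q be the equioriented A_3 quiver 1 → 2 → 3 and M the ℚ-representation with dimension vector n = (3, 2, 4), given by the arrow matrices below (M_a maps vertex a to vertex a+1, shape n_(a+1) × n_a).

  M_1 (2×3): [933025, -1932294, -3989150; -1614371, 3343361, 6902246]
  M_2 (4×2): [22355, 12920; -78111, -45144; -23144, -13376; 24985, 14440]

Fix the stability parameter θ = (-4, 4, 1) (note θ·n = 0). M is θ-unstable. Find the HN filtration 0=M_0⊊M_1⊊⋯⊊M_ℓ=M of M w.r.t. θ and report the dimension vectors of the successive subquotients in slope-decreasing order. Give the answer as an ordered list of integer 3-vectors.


Barcode: M ≅ I[1,1], I[1,2], I[1,3], I[3,3]^3. HN layers by μ_θ (4 steps, strictly decreasing):
  μ^(1)=4; μ^(2)=5/2; μ^(3)=1; μ^(4)=-4

((0, 1, 0); (0, 1, 1); (0, 0, 3); (3, 0, 0))


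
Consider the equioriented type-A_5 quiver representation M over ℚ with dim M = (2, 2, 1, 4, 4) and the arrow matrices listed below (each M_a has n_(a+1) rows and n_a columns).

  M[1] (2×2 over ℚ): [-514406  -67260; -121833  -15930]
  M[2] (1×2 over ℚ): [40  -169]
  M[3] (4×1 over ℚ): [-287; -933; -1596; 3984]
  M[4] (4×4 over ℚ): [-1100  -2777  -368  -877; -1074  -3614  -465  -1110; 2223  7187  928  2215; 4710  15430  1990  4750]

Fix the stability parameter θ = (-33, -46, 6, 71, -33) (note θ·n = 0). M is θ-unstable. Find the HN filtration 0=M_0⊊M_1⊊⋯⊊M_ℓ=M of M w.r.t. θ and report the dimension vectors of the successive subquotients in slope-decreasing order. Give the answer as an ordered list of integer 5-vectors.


Barcode: M ≅ I[1,1], I[1,5], I[2,2], I[4,4], I[4,5]^2, I[5,5]. HN layers by μ_θ (6 steps, strictly decreasing):
  μ^(1)=71; μ^(2)=19; μ^(3)=6; μ^(4)=-33; μ^(5)=-79/2; μ^(6)=-46

((0, 0, 0, 1, 0); (0, 0, 0, 3, 3); (0, 0, 1, 0, 0); (1, 0, 0, 0, 1); (1, 1, 0, 0, 0); (0, 1, 0, 0, 0))


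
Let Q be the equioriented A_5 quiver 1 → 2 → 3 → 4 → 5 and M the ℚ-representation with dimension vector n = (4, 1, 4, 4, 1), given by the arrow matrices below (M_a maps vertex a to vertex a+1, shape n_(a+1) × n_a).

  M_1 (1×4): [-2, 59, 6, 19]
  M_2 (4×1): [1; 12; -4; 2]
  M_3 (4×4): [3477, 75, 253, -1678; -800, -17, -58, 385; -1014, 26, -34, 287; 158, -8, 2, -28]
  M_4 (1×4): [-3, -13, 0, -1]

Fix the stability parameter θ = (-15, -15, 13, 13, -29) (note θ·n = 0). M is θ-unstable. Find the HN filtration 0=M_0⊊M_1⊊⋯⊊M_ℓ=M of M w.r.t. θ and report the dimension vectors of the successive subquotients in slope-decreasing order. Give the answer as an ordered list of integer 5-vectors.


Via rank(M_{q-1}∘⋯∘M_p): M ≅ I[1,1]^3, I[1,5], I[3,3], I[3,4]^2, I[4,4].
μ_θ-semistable layers: μ^(1)=13; μ^(2)=-1; μ^(3)=-15

((0, 0, 3, 3, 0); (0, 0, 1, 1, 1); (4, 1, 0, 0, 0))


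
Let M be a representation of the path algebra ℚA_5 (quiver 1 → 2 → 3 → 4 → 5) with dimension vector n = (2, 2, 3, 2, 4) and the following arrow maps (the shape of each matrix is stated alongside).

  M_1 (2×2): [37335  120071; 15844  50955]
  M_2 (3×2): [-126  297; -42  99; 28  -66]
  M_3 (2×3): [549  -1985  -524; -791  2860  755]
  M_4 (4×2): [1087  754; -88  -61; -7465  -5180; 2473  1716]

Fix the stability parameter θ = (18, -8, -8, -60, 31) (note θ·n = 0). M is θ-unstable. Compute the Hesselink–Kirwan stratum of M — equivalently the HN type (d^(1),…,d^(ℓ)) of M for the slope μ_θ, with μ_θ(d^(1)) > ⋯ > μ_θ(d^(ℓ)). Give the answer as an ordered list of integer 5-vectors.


Via rank(M_{q-1}∘⋯∘M_p): M ≅ I[1,2], I[1,5], I[3,3], I[3,5], I[5,5]^2.
μ_θ-semistable layers: μ^(1)=31; μ^(2)=5; μ^(3)=-8; μ^(4)=-29/2; μ^(5)=-34

((0, 0, 0, 0, 4); (1, 1, 0, 0, 0); (0, 0, 1, 0, 0); (1, 1, 1, 1, 0); (0, 0, 1, 1, 0))


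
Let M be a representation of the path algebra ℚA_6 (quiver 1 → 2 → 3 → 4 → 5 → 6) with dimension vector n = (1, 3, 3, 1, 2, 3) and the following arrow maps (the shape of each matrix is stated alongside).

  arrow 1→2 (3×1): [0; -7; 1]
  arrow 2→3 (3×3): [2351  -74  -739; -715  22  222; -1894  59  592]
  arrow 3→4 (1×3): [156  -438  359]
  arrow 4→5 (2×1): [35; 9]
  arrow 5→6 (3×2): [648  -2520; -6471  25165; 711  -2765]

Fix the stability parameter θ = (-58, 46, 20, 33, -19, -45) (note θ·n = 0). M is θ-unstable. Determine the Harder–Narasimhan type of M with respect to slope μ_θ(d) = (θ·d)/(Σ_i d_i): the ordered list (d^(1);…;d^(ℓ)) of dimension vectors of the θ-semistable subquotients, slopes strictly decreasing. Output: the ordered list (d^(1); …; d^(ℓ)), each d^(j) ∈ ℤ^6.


Interval decomposition of M: I[1,5], I[2,3]^2, I[5,6], I[6,6]^2.
HN type (ℓ=5): μ^(1)=33; μ^(2)=20; μ^(3)=-32; μ^(4)=-45; μ^(5)=-58

((0, 2, 2, 0, 0, 0); (0, 1, 1, 1, 1, 0); (0, 0, 0, 0, 1, 1); (0, 0, 0, 0, 0, 2); (1, 0, 0, 0, 0, 0))


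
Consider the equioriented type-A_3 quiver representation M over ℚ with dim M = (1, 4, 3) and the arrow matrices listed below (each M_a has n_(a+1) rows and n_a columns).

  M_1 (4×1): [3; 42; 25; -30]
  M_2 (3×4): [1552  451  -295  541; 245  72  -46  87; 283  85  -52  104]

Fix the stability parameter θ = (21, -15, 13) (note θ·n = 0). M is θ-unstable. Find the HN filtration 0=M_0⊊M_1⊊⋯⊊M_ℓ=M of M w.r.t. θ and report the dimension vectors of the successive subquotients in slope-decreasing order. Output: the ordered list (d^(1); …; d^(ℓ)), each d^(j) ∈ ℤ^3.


Barcode: M ≅ I[1,3], I[2,2], I[2,3]^2. HN layers by μ_θ (3 steps, strictly decreasing):
  μ^(1)=13; μ^(2)=3; μ^(3)=-15

((0, 0, 3); (1, 1, 0); (0, 3, 0))


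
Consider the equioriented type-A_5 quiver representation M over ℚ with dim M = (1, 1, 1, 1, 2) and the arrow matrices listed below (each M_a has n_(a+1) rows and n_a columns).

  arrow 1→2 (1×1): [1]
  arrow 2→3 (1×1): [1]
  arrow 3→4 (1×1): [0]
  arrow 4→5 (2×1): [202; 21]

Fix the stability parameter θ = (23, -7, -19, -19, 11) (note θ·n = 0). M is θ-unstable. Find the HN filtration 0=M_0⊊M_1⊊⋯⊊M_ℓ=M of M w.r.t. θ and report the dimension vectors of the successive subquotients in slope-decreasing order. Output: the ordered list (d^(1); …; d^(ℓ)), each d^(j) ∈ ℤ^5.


Interval decomposition of M: I[1,3], I[4,5], I[5,5].
HN type (ℓ=3): μ^(1)=11; μ^(2)=-1; μ^(3)=-19

((0, 0, 0, 0, 2); (1, 1, 1, 0, 0); (0, 0, 0, 1, 0))


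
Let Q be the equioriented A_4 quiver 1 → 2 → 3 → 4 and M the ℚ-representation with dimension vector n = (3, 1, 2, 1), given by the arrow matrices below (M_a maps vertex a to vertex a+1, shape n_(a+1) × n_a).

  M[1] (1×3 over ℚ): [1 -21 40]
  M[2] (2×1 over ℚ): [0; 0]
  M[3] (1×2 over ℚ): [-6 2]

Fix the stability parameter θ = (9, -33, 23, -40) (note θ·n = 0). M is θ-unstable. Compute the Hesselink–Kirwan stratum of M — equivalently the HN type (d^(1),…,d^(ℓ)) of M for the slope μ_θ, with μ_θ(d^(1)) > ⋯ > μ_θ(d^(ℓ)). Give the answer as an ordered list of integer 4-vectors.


Via rank(M_{q-1}∘⋯∘M_p): M ≅ I[1,1]^2, I[1,2], I[3,3], I[3,4].
μ_θ-semistable layers: μ^(1)=23; μ^(2)=9; μ^(3)=-17/2; μ^(4)=-12

((0, 0, 1, 0); (2, 0, 0, 0); (0, 0, 1, 1); (1, 1, 0, 0))


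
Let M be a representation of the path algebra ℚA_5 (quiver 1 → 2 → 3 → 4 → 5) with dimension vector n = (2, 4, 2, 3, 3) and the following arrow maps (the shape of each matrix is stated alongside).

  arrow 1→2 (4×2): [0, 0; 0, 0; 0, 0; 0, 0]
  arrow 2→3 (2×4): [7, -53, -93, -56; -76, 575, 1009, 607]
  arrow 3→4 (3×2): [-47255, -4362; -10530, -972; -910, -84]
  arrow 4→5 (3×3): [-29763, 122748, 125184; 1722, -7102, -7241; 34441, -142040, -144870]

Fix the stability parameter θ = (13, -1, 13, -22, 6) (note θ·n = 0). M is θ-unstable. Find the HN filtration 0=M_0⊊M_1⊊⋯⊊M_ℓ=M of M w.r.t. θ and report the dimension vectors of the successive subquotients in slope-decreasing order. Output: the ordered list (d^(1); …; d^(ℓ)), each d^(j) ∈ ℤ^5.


Interval decomposition of M: I[1,1]^2, I[2,2]^2, I[2,3], I[2,5], I[4,4], I[4,5], I[5,5].
HN type (ℓ=5): μ^(1)=13; μ^(2)=6; μ^(3)=-1; μ^(4)=-10/3; μ^(5)=-22

((2, 0, 1, 0, 0); (0, 0, 0, 0, 3); (0, 3, 0, 0, 0); (0, 1, 1, 1, 0); (0, 0, 0, 2, 0))


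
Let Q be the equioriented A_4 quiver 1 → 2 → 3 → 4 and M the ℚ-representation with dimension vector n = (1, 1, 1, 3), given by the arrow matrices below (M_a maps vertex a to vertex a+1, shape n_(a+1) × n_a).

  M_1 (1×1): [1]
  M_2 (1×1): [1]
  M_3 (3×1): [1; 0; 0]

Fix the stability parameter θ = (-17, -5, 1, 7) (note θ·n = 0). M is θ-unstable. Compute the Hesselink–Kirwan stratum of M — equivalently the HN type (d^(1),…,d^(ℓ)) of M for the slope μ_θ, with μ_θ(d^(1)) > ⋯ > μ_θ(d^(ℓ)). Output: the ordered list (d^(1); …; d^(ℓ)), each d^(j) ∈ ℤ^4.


Interval decomposition of M: I[1,4], I[4,4]^2.
HN type (ℓ=4): μ^(1)=7; μ^(2)=1; μ^(3)=-5; μ^(4)=-17

((0, 0, 0, 3); (0, 0, 1, 0); (0, 1, 0, 0); (1, 0, 0, 0))


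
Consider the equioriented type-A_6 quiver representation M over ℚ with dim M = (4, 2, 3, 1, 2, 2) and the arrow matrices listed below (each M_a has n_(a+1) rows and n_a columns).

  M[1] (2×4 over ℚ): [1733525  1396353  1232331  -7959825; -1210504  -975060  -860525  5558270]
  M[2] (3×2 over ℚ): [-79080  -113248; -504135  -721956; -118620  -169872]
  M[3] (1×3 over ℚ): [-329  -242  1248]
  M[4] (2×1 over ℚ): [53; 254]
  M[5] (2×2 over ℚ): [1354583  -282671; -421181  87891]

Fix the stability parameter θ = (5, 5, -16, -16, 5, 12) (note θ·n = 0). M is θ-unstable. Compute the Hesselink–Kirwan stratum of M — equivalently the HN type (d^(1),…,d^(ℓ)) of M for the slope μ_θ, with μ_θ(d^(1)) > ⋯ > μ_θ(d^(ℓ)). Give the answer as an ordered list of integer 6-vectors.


Interval decomposition of M: I[1,1]^2, I[1,2], I[1,6], I[3,3]^2, I[5,6].
HN type (ℓ=4): μ^(1)=12; μ^(2)=5; μ^(3)=-11/2; μ^(4)=-16

((0, 0, 0, 0, 0, 2); (3, 1, 0, 0, 2, 0); (1, 1, 1, 1, 0, 0); (0, 0, 2, 0, 0, 0))


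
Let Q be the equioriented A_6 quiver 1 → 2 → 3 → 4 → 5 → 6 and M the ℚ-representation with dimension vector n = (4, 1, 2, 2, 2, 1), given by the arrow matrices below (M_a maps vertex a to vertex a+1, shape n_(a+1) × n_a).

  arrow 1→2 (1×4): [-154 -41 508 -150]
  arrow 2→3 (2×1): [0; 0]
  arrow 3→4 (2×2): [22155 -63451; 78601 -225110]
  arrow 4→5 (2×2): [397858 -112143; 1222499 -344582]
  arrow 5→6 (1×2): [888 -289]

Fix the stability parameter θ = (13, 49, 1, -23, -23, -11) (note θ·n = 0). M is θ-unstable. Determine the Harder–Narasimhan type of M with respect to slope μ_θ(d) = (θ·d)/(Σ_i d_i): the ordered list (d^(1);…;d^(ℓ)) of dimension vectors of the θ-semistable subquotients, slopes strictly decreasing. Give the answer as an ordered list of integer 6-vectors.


Interval decomposition of M: I[1,1]^3, I[1,2], I[3,5], I[3,6].
HN type (ℓ=4): μ^(1)=49; μ^(2)=13; μ^(3)=-11; μ^(4)=-15

((0, 1, 0, 0, 0, 0); (4, 0, 0, 0, 0, 0); (0, 0, 0, 0, 0, 1); (0, 0, 2, 2, 2, 0))


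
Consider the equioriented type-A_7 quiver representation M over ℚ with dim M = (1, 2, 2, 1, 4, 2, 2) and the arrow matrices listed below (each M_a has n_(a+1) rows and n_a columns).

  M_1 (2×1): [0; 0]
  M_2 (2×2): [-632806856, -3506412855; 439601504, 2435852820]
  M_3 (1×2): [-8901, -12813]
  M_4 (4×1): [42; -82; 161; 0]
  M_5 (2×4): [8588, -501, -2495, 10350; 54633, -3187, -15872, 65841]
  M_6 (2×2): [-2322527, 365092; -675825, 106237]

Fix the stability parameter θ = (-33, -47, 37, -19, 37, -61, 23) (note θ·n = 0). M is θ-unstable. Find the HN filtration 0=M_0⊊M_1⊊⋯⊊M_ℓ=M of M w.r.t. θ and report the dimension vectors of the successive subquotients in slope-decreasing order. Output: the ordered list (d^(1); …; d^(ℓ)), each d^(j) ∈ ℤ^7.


Barcode: M ≅ I[1,1], I[2,2], I[2,7], I[3,3], I[5,5]^2, I[5,7]. HN layers by μ_θ (6 steps, strictly decreasing):
  μ^(1)=37; μ^(2)=23; μ^(3)=-3/2; μ^(4)=-12; μ^(5)=-33; μ^(6)=-47

((0, 0, 1, 0, 2, 0, 0); (0, 0, 0, 0, 0, 0, 2); (0, 0, 1, 1, 1, 1, 0); (0, 0, 0, 0, 1, 1, 0); (1, 0, 0, 0, 0, 0, 0); (0, 2, 0, 0, 0, 0, 0))


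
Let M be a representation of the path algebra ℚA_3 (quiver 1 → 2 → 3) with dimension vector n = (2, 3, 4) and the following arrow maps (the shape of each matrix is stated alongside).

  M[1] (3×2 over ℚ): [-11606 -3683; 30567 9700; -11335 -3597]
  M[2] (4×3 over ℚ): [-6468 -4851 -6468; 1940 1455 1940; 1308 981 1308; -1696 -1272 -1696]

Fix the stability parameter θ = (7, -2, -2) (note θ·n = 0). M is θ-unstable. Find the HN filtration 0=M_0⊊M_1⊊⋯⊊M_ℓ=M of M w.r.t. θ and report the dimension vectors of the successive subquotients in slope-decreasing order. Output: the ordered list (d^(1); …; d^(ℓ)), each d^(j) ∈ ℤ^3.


Barcode: M ≅ I[1,2], I[1,3], I[2,2], I[3,3]^3. HN layers by μ_θ (3 steps, strictly decreasing):
  μ^(1)=5/2; μ^(2)=1; μ^(3)=-2

((1, 1, 0); (1, 1, 1); (0, 1, 3))


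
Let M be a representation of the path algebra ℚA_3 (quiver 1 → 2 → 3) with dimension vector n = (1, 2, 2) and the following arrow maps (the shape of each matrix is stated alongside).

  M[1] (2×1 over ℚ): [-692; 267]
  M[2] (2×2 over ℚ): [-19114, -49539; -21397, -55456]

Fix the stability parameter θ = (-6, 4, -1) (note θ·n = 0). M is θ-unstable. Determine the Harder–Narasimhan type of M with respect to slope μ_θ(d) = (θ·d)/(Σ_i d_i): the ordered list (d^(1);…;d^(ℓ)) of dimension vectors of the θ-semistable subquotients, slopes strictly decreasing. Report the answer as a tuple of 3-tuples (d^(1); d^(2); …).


Barcode: M ≅ I[1,3], I[2,3]. HN layers by μ_θ (2 steps, strictly decreasing):
  μ^(1)=3/2; μ^(2)=-6

((0, 2, 2); (1, 0, 0))


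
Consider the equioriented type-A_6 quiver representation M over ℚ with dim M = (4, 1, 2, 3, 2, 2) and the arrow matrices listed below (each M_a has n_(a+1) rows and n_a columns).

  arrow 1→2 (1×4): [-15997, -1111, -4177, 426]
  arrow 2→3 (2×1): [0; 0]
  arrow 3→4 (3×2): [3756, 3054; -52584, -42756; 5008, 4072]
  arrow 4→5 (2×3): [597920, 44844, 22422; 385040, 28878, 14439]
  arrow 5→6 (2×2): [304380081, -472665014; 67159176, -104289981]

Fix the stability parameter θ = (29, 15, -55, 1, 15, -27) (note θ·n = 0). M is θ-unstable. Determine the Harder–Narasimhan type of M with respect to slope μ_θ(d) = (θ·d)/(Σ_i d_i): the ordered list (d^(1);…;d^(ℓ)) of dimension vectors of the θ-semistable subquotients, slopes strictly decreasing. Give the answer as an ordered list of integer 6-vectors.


Interval decomposition of M: I[1,1]^3, I[1,2], I[3,3], I[3,4], I[4,4], I[4,6], I[5,6].
HN type (ℓ=6): μ^(1)=29; μ^(2)=22; μ^(3)=1; μ^(4)=-11/3; μ^(5)=-6; μ^(6)=-55

((3, 0, 0, 0, 0, 0); (1, 1, 0, 0, 0, 0); (0, 0, 0, 2, 0, 0); (0, 0, 0, 1, 1, 1); (0, 0, 0, 0, 1, 1); (0, 0, 2, 0, 0, 0))


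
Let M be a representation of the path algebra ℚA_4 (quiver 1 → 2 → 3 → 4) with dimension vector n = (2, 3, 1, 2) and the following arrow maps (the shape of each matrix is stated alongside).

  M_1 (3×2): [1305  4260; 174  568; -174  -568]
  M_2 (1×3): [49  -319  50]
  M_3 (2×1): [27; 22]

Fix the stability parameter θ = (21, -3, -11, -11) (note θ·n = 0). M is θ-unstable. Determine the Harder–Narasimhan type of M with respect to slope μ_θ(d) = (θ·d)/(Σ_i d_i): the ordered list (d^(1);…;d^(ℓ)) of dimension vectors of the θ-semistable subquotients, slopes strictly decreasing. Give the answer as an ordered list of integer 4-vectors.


Interval decomposition of M: I[1,1], I[1,4], I[2,2]^2, I[4,4].
HN type (ℓ=4): μ^(1)=21; μ^(2)=-1; μ^(3)=-3; μ^(4)=-11

((1, 0, 0, 0); (1, 1, 1, 1); (0, 2, 0, 0); (0, 0, 0, 1))


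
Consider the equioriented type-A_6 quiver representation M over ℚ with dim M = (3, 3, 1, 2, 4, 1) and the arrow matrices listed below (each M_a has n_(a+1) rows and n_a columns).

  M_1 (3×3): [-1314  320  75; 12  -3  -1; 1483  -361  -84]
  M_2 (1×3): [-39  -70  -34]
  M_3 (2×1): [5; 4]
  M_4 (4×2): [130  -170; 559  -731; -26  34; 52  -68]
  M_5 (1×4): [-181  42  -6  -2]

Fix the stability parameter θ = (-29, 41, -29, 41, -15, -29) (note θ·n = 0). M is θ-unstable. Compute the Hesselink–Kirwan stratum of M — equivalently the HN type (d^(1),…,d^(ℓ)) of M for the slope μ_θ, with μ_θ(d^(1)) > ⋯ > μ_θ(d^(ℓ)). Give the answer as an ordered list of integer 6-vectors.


Interval decomposition of M: I[1,2]^2, I[1,5], I[4,4], I[5,5]^2, I[5,6].
HN type (ℓ=6): μ^(1)=41; μ^(2)=13; μ^(3)=6; μ^(4)=-15; μ^(5)=-22; μ^(6)=-29

((0, 2, 0, 1, 0, 0); (0, 0, 0, 1, 1, 0); (0, 1, 1, 0, 0, 0); (0, 0, 0, 0, 2, 0); (0, 0, 0, 0, 1, 1); (3, 0, 0, 0, 0, 0))


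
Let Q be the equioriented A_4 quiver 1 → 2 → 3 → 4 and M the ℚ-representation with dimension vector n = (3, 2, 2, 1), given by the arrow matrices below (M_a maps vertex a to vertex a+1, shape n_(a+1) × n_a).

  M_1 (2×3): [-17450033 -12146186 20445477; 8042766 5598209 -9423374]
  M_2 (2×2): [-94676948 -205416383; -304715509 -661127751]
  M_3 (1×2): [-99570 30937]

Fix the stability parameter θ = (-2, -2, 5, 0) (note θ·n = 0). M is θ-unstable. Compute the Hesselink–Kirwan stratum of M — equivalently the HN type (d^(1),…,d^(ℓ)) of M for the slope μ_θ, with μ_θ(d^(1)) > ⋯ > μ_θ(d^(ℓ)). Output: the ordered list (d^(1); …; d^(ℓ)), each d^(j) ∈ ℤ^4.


Interval decomposition of M: I[1,1], I[1,3], I[1,4].
HN type (ℓ=3): μ^(1)=5; μ^(2)=5/2; μ^(3)=-2

((0, 0, 1, 0); (0, 0, 1, 1); (3, 2, 0, 0))


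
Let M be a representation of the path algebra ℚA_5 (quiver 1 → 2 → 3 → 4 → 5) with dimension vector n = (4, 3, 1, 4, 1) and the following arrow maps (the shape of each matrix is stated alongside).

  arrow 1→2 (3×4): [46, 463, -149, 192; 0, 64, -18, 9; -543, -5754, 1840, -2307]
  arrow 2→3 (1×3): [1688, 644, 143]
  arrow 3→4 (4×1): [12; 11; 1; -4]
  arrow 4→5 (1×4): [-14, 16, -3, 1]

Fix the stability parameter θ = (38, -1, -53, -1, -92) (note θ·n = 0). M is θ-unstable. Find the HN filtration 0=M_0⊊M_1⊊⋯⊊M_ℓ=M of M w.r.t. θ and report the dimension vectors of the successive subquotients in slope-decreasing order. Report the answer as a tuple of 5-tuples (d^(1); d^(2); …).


Barcode: M ≅ I[1,1], I[1,2]^2, I[1,5], I[4,4]^3. HN layers by μ_θ (4 steps, strictly decreasing):
  μ^(1)=38; μ^(2)=37/2; μ^(3)=-1; μ^(4)=-109/5

((1, 0, 0, 0, 0); (2, 2, 0, 0, 0); (0, 0, 0, 3, 0); (1, 1, 1, 1, 1))


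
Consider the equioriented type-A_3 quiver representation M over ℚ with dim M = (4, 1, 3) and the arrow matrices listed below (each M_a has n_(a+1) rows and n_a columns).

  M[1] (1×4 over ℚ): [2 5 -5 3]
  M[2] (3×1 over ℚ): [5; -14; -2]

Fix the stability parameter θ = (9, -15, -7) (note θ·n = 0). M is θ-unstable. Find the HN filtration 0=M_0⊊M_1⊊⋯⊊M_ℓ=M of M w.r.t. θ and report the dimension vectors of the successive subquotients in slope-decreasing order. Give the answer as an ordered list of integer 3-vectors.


Barcode: M ≅ I[1,1]^3, I[1,3], I[3,3]^2. HN layers by μ_θ (3 steps, strictly decreasing):
  μ^(1)=9; μ^(2)=-13/3; μ^(3)=-7

((3, 0, 0); (1, 1, 1); (0, 0, 2))


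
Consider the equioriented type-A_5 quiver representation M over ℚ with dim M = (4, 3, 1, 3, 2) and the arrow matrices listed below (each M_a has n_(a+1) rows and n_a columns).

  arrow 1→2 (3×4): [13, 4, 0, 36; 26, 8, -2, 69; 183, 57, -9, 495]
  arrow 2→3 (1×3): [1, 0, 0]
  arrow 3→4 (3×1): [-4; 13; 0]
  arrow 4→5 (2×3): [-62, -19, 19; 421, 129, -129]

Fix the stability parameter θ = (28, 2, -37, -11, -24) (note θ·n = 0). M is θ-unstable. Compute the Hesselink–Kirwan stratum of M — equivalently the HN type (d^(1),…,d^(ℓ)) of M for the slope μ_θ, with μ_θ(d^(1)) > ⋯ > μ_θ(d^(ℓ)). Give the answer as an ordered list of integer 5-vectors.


Via rank(M_{q-1}∘⋯∘M_p): M ≅ I[1,1], I[1,2]^2, I[1,5], I[4,4], I[4,5].
μ_θ-semistable layers: μ^(1)=28; μ^(2)=15; μ^(3)=-42/5; μ^(4)=-11; μ^(5)=-35/2

((1, 0, 0, 0, 0); (2, 2, 0, 0, 0); (1, 1, 1, 1, 1); (0, 0, 0, 1, 0); (0, 0, 0, 1, 1))


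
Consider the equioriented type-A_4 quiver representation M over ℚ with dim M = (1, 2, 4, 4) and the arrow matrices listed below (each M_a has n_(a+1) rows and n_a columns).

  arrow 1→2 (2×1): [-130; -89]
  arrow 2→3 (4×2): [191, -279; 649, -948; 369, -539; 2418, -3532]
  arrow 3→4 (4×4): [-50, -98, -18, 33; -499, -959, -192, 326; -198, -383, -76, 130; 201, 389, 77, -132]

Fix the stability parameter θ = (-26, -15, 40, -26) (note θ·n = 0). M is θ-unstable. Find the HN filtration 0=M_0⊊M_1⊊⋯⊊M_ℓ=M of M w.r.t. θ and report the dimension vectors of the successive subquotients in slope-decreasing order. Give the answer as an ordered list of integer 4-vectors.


Interval decomposition of M: I[1,4], I[2,4], I[3,4]^2.
HN type (ℓ=3): μ^(1)=7; μ^(2)=-15; μ^(3)=-26

((0, 0, 4, 4); (0, 2, 0, 0); (1, 0, 0, 0))
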